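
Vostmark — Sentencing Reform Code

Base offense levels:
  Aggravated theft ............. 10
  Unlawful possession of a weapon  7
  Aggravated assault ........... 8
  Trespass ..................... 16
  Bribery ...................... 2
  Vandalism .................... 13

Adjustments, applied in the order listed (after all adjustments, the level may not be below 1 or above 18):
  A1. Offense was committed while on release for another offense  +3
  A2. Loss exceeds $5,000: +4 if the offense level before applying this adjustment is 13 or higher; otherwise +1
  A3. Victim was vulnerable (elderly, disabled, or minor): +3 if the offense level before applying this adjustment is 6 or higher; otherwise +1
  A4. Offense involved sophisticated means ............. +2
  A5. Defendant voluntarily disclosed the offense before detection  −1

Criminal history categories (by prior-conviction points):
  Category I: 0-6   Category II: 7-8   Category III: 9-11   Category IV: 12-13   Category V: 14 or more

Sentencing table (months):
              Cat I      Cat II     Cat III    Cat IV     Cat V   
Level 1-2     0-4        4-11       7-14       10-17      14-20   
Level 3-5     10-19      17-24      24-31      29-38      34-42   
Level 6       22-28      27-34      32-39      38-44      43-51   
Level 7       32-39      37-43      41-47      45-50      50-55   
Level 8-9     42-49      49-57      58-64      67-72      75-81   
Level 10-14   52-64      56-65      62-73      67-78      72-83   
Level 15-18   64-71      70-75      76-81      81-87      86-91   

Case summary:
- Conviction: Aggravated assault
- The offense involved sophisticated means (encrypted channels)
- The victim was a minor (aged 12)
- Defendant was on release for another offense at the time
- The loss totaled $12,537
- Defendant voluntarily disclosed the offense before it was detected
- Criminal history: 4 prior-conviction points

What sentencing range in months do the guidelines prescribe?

Base offense level for aggravated assault: 8.
A1 applies: 8 + 3 = 11.
A2 applies (level before this adjustment is 11 < 13, so +1): 11 + 1 = 12.
A3 applies (level before this adjustment is 12 ≥ 6, so +3): 12 + 3 = 15.
A4 applies: 15 + 2 = 17.
A5 applies: 17 − 1 = 16.
Final offense level: 16.
Criminal history: 4 prior points → Category I (0-6).
Level 16 falls in the 15-18 band.
Grid: Level 15-18 × Category I = 64-71 months.

64-71 months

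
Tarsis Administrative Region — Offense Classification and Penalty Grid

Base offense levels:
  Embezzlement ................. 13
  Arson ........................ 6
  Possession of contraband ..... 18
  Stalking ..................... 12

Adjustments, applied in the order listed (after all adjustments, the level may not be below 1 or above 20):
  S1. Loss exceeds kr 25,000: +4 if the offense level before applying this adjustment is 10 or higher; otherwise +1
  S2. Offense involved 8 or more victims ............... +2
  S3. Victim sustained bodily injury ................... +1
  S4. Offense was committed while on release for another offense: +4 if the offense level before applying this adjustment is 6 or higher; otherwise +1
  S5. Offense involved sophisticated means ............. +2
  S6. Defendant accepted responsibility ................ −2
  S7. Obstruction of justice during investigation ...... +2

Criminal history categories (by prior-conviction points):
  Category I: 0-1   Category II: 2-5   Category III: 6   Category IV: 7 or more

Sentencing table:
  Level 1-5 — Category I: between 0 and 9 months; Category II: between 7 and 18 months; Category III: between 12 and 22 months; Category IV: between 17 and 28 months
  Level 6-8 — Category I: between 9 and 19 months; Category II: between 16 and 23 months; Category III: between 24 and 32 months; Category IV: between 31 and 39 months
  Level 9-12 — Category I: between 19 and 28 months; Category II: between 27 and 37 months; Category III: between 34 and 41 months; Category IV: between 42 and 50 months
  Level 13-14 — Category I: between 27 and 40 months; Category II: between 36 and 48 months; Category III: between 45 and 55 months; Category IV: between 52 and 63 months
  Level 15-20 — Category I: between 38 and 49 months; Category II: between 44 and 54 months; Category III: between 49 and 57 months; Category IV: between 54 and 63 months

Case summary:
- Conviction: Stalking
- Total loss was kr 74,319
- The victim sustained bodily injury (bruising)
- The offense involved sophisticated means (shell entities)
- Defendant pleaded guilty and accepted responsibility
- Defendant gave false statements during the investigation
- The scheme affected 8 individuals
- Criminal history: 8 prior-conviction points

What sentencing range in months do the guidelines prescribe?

54-63 months

Base offense level for stalking: 12.
S1 applies (level before this adjustment is 12 ≥ 10, so +4): 12 + 4 = 16.
S2 applies: 16 + 2 = 18.
S3 applies: 18 + 1 = 19.
S4 does not apply.
S5 applies: 19 + 2 = 21.
S6 applies: 21 − 2 = 19.
S7 applies: 19 + 2 = 21.
Level 21 exceeds the maximum of 20; capped at 20.
Final offense level: 20.
Criminal history: 8 prior points → Category IV (7+).
Level 20 falls in the 15-20 band.
Grid: Level 15-20 × Category IV = 54-63 months.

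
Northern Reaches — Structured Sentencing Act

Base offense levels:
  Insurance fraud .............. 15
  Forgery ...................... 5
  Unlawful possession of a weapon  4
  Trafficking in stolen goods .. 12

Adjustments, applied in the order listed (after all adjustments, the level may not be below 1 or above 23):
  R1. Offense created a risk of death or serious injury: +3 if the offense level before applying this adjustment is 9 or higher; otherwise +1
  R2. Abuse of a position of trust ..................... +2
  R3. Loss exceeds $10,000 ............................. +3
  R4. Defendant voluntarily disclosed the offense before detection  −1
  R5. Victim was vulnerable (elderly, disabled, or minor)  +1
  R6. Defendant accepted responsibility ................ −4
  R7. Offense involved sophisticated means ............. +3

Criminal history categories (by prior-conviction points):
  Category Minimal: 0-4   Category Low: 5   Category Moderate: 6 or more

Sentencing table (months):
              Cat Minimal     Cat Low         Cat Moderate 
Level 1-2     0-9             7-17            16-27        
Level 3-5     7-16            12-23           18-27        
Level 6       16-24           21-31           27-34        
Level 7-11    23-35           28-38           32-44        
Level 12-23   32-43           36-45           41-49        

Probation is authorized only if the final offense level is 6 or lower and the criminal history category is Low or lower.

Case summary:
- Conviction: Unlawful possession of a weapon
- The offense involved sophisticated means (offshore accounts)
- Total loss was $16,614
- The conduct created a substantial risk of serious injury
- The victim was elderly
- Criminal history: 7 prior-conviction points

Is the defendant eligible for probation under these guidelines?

No

Base offense level for unlawful possession of a weapon: 4.
R1 applies (level before this adjustment is 4 < 9, so +1): 4 + 1 = 5.
R2 does not apply.
R3 applies: 5 + 3 = 8.
R4 does not apply.
R5 applies: 8 + 1 = 9.
R6 does not apply.
R7 applies: 9 + 3 = 12.
Final offense level: 12.
Criminal history: 7 prior points → Category Moderate (6+).
Level 12 falls in the 12-23 band.
Grid: Level 12-23 × Category Moderate = 41-49 months.
Probation check: level 12 > 6 and category Moderate > Low → not eligible.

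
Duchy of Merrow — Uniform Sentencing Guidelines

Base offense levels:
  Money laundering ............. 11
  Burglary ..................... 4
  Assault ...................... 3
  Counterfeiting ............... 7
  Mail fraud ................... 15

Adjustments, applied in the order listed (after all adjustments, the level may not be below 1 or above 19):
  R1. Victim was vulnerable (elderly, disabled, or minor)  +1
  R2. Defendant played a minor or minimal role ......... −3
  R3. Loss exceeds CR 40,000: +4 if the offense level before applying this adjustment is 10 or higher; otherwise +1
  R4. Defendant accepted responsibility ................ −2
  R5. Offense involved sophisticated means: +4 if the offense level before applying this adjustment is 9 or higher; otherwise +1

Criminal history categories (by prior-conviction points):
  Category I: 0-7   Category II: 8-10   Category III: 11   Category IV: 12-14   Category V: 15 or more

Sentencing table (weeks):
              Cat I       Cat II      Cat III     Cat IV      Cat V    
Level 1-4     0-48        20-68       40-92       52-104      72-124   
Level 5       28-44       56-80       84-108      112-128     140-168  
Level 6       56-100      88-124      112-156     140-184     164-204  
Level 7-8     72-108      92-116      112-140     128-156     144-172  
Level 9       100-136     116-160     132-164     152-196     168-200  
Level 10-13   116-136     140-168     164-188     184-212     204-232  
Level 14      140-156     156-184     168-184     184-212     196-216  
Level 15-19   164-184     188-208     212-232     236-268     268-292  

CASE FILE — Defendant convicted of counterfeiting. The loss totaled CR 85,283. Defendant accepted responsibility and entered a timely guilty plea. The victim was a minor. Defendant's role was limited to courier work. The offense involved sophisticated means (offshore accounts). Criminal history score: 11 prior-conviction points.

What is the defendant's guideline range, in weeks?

Base offense level for counterfeiting: 7.
R1 applies: 7 + 1 = 8.
R2 applies: 8 − 3 = 5.
R3 applies (level before this adjustment is 5 < 10, so +1): 5 + 1 = 6.
R4 applies: 6 − 2 = 4.
R5 applies (level before this adjustment is 4 < 9, so +1): 4 + 1 = 5.
Final offense level: 5.
Criminal history: 11 prior points → Category III (11).
Level 5 falls in the 5 band.
Grid: Level 5 × Category III = 84-108 weeks.

84-108 weeks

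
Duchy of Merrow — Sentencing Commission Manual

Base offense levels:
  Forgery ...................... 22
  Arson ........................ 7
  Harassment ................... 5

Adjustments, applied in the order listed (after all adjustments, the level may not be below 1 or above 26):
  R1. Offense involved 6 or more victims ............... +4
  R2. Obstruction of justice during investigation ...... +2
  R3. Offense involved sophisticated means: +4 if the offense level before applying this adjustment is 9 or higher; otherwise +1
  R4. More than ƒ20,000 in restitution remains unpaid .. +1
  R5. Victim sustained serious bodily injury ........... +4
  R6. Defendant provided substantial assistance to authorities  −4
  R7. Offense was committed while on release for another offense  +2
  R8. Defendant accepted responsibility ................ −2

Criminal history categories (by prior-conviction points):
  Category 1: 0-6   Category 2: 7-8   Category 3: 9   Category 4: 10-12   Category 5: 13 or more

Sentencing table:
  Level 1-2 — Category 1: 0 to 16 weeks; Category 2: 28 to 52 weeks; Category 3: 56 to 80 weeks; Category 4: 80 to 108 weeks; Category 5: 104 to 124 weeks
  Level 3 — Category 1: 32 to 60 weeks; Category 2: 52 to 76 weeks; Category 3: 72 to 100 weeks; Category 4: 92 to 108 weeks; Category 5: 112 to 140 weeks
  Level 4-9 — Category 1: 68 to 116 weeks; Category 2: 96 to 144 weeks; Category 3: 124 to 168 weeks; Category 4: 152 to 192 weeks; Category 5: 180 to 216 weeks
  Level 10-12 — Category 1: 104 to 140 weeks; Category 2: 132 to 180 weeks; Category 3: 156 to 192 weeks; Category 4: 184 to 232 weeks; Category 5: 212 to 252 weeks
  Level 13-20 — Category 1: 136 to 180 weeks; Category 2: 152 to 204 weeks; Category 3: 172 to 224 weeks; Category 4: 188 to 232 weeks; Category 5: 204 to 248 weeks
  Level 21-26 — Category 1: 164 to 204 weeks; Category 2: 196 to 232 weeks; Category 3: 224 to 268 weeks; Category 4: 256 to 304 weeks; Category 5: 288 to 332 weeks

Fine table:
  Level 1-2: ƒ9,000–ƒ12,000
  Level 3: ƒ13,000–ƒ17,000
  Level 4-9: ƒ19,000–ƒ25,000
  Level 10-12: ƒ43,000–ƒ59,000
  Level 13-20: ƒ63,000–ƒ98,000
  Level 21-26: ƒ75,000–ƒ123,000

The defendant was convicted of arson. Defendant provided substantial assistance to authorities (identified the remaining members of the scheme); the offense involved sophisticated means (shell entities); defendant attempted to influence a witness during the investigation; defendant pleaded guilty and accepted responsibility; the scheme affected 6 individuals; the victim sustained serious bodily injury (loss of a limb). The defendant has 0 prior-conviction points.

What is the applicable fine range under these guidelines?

Base offense level for arson: 7.
R1 applies: 7 + 4 = 11.
R2 applies: 11 + 2 = 13.
R3 applies (level before this adjustment is 13 ≥ 9, so +4): 13 + 4 = 17.
R4 does not apply.
R5 applies: 17 + 4 = 21.
R6 applies: 21 − 4 = 17.
R8 applies: 17 − 2 = 15.
Final offense level: 15.
Level 15 falls in the 13-20 band.
Fine table: Level 13-20 → ƒ63,000–ƒ98,000.

ƒ63,000–ƒ98,000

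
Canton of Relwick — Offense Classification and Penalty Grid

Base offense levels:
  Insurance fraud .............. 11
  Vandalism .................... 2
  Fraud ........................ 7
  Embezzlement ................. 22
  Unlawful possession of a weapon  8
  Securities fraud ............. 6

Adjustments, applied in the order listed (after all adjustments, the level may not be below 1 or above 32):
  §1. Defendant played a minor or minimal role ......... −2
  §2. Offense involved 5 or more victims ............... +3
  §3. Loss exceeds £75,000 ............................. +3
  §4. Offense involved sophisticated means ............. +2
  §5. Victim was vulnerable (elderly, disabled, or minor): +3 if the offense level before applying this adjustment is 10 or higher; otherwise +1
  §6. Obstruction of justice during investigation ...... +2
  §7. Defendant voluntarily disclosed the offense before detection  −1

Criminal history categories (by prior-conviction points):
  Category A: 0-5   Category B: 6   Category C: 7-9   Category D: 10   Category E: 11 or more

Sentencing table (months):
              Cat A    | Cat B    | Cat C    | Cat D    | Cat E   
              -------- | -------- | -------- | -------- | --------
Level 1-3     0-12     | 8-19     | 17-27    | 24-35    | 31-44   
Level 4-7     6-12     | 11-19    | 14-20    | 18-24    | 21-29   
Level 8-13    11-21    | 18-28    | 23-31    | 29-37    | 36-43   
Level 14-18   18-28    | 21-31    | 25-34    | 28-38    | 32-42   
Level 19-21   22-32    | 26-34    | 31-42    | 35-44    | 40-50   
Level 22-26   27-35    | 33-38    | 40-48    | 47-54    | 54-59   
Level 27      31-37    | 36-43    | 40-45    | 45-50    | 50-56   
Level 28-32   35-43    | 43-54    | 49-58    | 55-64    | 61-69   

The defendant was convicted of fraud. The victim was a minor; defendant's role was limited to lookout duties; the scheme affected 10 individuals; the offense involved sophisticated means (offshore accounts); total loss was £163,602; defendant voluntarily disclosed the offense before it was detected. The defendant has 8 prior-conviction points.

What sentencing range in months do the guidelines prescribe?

25-34 months

Base offense level for fraud: 7.
§1 applies: 7 − 2 = 5.
§2 applies: 5 + 3 = 8.
§3 applies: 8 + 3 = 11.
§4 applies: 11 + 2 = 13.
§5 applies (level before this adjustment is 13 ≥ 10, so +3): 13 + 3 = 16.
§7 applies: 16 − 1 = 15.
Final offense level: 15.
Criminal history: 8 prior points → Category C (7-9).
Level 15 falls in the 14-18 band.
Grid: Level 14-18 × Category C = 25-34 months.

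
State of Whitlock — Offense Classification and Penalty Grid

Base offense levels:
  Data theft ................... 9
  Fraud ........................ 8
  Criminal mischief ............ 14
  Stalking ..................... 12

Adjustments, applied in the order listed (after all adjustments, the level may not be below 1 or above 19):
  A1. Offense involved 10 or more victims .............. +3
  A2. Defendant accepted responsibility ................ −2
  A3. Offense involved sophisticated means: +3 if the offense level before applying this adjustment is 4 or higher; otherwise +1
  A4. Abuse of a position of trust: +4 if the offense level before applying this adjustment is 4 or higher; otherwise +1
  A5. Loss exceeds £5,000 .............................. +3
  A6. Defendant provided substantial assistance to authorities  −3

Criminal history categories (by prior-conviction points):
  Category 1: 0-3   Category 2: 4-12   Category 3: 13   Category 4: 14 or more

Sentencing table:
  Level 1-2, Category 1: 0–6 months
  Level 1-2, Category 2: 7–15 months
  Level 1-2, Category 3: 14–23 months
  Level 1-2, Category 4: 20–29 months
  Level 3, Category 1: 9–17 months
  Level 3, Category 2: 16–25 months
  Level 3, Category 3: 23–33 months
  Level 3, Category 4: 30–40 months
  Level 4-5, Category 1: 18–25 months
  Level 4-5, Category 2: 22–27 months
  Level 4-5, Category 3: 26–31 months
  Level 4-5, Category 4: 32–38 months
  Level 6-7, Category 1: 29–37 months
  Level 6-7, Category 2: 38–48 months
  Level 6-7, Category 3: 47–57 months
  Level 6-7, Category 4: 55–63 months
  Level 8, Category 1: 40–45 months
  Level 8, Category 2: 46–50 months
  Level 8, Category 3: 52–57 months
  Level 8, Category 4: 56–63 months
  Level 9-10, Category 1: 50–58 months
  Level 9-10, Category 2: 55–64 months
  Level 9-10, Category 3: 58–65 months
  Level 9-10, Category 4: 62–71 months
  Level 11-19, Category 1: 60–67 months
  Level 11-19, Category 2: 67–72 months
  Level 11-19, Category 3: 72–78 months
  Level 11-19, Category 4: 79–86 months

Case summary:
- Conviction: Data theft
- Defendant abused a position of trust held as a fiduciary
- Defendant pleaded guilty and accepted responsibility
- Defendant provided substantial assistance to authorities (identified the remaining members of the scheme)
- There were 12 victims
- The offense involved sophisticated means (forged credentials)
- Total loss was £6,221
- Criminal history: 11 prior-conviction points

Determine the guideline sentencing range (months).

Base offense level for data theft: 9.
A1 applies: 9 + 3 = 12.
A2 applies: 12 − 2 = 10.
A3 applies (level before this adjustment is 10 ≥ 4, so +3): 10 + 3 = 13.
A4 applies (level before this adjustment is 13 ≥ 4, so +4): 13 + 4 = 17.
A5 applies: 17 + 3 = 20.
A6 applies: 20 − 3 = 17.
Final offense level: 17.
Criminal history: 11 prior points → Category 2 (4-12).
Level 17 falls in the 11-19 band.
Grid: Level 11-19 × Category 2 = 67-72 months.

67-72 months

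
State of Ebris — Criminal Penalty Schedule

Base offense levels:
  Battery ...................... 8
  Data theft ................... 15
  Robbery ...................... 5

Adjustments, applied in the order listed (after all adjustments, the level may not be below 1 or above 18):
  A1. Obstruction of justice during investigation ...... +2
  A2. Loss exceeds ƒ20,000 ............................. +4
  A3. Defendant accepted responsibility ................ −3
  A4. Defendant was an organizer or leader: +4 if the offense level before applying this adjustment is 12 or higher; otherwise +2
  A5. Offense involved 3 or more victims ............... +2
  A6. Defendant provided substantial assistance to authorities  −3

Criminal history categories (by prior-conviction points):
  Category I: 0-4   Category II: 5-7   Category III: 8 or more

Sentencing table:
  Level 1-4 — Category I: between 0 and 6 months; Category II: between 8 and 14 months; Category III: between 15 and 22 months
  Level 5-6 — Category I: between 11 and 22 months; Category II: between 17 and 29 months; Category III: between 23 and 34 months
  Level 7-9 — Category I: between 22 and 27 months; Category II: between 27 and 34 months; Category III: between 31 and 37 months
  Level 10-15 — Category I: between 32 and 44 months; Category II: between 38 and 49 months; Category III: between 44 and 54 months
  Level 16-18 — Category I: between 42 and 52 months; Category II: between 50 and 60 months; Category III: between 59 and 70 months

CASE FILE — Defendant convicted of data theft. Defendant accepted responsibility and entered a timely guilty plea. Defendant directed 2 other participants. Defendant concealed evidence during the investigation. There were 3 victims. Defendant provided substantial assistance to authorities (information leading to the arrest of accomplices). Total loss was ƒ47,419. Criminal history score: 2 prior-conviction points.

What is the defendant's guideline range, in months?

42-52 months

Base offense level for data theft: 15.
A1 applies: 15 + 2 = 17.
A2 applies: 17 + 4 = 21.
A3 applies: 21 − 3 = 18.
A4 applies (level before this adjustment is 18 ≥ 12, so +4): 18 + 4 = 22.
A5 applies: 22 + 2 = 24.
A6 applies: 24 − 3 = 21.
Level 21 exceeds the maximum of 18; capped at 18.
Final offense level: 18.
Criminal history: 2 prior points → Category I (0-4).
Level 18 falls in the 16-18 band.
Grid: Level 16-18 × Category I = 42-52 months.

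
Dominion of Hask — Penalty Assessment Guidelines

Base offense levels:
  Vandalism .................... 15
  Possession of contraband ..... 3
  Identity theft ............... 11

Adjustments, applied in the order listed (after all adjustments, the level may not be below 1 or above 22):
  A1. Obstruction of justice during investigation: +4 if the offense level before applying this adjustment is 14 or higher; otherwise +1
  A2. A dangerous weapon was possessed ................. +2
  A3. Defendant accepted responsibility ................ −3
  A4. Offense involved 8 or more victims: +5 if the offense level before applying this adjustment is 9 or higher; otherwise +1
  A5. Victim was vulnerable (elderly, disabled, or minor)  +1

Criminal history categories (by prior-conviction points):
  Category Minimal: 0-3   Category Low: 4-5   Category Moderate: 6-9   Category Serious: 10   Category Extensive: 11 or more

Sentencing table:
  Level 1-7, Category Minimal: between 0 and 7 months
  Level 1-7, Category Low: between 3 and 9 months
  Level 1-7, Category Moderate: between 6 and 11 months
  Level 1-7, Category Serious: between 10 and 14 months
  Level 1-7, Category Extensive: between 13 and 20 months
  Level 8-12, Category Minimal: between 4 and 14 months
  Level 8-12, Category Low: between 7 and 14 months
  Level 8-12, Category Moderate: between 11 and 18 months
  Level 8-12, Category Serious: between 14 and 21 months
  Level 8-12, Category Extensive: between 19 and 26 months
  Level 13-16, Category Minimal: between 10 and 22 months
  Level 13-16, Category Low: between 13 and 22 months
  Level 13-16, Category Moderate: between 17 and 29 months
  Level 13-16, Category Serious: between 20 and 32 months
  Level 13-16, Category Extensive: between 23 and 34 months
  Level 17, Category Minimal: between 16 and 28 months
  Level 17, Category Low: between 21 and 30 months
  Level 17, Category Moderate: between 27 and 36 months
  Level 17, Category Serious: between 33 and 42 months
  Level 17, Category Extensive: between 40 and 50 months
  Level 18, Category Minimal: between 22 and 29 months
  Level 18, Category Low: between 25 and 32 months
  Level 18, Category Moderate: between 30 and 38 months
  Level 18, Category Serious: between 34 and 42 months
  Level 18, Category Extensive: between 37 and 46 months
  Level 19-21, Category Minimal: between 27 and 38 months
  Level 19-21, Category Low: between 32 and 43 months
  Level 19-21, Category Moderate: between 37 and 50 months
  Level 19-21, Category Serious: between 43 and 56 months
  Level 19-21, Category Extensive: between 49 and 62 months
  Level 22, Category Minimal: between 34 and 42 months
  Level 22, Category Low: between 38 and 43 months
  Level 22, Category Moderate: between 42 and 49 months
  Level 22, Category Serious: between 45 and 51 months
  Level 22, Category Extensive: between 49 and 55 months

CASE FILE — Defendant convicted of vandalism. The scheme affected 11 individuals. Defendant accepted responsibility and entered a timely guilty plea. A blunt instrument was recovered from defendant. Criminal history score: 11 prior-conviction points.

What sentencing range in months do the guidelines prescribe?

Base offense level for vandalism: 15.
A1 does not apply.
A2 applies: 15 + 2 = 17.
A3 applies: 17 − 3 = 14.
A4 applies (level before this adjustment is 14 ≥ 9, so +5): 14 + 5 = 19.
A5 does not apply.
Final offense level: 19.
Criminal history: 11 prior points → Category Extensive (11+).
Level 19 falls in the 19-21 band.
Grid: Level 19-21 × Category Extensive = 49-62 months.

49-62 months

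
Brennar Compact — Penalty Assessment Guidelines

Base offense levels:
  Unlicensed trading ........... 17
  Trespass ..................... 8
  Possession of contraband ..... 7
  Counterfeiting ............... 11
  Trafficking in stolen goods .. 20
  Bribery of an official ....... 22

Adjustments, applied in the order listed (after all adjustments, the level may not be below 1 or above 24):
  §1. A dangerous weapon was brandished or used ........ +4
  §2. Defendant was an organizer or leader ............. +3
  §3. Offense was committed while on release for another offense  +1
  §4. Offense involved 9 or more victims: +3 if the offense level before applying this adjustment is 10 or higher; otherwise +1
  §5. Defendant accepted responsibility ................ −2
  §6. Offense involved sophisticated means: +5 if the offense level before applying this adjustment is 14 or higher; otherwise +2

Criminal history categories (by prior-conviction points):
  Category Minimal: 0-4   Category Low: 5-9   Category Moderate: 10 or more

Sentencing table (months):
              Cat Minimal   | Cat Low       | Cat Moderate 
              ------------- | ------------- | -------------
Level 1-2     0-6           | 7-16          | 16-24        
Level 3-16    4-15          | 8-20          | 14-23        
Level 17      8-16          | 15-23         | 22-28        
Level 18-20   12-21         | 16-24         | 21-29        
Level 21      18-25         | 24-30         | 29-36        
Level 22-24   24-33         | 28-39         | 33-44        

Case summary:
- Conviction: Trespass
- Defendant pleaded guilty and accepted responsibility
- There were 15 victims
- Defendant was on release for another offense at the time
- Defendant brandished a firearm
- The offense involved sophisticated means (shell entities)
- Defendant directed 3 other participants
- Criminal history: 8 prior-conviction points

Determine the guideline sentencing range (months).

Base offense level for trespass: 8.
§1 applies: 8 + 4 = 12.
§2 applies: 12 + 3 = 15.
§3 applies: 15 + 1 = 16.
§4 applies (level before this adjustment is 16 ≥ 10, so +3): 16 + 3 = 19.
§5 applies: 19 − 2 = 17.
§6 applies (level before this adjustment is 17 ≥ 14, so +5): 17 + 5 = 22.
Final offense level: 22.
Criminal history: 8 prior points → Category Low (5-9).
Level 22 falls in the 22-24 band.
Grid: Level 22-24 × Category Low = 28-39 months.

28-39 months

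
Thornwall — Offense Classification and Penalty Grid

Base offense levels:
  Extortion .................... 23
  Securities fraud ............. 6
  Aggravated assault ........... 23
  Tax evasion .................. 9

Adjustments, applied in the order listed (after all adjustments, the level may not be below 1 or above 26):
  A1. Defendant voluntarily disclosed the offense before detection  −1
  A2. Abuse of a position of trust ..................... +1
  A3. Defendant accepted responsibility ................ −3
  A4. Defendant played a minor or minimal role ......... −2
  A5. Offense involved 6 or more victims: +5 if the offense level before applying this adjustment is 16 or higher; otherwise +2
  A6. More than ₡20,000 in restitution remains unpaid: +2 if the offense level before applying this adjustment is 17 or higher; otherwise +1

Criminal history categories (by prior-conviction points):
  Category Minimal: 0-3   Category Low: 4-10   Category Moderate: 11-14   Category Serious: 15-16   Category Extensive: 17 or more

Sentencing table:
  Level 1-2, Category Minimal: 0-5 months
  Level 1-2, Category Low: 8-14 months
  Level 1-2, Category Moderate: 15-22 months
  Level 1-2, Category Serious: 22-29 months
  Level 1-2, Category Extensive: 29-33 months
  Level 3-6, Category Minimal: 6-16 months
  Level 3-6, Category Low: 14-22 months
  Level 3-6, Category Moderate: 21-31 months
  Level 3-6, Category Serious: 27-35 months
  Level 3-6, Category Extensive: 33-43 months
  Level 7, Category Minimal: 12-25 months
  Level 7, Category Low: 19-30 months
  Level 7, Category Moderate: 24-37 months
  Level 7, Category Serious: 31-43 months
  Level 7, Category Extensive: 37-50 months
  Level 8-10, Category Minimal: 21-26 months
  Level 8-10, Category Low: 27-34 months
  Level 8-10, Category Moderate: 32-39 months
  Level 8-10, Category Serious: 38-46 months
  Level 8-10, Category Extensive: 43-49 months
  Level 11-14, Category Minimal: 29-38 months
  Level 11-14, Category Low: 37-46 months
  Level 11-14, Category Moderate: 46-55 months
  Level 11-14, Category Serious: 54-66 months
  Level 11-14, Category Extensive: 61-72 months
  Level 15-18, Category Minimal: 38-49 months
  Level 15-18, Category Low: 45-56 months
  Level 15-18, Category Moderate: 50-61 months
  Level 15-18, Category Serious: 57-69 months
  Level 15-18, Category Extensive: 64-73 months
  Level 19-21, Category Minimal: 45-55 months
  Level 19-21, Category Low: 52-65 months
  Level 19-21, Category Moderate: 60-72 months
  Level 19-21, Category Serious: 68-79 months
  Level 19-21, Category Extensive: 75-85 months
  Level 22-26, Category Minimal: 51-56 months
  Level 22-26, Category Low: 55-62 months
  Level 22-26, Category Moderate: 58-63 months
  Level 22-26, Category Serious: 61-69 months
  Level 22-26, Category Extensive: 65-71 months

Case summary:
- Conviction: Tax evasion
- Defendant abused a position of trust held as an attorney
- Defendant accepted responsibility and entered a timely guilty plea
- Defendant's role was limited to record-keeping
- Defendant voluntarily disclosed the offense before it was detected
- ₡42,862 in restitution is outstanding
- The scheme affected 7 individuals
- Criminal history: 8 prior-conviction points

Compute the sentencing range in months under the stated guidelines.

Base offense level for tax evasion: 9.
A1 applies: 9 − 1 = 8.
A2 applies: 8 + 1 = 9.
A3 applies: 9 − 3 = 6.
A4 applies: 6 − 2 = 4.
A5 applies (level before this adjustment is 4 < 16, so +2): 4 + 2 = 6.
A6 applies (level before this adjustment is 6 < 17, so +1): 6 + 1 = 7.
Final offense level: 7.
Criminal history: 8 prior points → Category Low (4-10).
Level 7 falls in the 7 band.
Grid: Level 7 × Category Low = 19-30 months.

19-30 months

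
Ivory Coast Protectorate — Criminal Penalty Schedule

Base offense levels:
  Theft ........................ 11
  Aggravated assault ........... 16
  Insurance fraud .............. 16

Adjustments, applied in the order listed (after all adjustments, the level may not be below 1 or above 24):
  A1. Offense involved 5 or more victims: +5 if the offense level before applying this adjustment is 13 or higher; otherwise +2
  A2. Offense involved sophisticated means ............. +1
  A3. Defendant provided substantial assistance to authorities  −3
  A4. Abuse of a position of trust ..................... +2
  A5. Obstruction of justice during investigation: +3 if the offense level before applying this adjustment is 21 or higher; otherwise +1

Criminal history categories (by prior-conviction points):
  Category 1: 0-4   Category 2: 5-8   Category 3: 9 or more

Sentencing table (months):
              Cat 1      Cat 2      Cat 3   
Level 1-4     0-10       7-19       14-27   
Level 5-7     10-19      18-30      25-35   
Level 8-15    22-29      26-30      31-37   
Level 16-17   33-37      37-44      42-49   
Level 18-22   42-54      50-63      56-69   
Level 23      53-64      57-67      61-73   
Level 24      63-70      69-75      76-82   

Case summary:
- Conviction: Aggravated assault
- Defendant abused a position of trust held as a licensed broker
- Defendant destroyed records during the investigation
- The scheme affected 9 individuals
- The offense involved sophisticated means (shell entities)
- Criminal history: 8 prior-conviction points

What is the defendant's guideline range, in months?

Base offense level for aggravated assault: 16.
A1 applies (level before this adjustment is 16 ≥ 13, so +5): 16 + 5 = 21.
A2 applies: 21 + 1 = 22.
A4 applies: 22 + 2 = 24.
A5 applies (level before this adjustment is 24 ≥ 21, so +3): 24 + 3 = 27.
Level 27 exceeds the maximum of 24; capped at 24.
Final offense level: 24.
Criminal history: 8 prior points → Category 2 (5-8).
Level 24 falls in the 24 band.
Grid: Level 24 × Category 2 = 69-75 months.

69-75 months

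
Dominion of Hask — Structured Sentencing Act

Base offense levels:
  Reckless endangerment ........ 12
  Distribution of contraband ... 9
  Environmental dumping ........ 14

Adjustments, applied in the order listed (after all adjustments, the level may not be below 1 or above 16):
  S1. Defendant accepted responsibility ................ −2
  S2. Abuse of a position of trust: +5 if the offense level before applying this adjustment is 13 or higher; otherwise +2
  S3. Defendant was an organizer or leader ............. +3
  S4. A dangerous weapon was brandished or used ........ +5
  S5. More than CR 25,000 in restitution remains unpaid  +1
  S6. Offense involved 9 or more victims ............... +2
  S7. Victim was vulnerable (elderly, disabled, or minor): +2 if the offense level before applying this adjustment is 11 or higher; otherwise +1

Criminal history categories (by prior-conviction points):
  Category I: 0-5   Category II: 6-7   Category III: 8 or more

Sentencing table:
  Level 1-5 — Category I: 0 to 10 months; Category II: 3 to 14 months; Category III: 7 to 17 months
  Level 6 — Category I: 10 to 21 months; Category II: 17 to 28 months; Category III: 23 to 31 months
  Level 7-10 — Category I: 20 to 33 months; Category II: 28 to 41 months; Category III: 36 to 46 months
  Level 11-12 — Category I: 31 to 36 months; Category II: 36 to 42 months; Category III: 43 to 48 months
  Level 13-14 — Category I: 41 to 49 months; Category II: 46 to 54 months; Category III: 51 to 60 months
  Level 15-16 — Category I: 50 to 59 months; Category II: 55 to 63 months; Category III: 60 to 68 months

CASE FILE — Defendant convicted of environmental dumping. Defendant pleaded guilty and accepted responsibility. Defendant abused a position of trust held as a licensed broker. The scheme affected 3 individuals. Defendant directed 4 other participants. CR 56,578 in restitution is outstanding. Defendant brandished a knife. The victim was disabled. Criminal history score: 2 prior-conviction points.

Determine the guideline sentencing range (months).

Base offense level for environmental dumping: 14.
S1 applies: 14 − 2 = 12.
S2 applies (level before this adjustment is 12 < 13, so +2): 12 + 2 = 14.
S3 applies: 14 + 3 = 17.
S4 applies: 17 + 5 = 22.
S5 applies: 22 + 1 = 23.
S7 applies (level before this adjustment is 23 ≥ 11, so +2): 23 + 2 = 25.
Level 25 exceeds the maximum of 16; capped at 16.
Final offense level: 16.
Criminal history: 2 prior points → Category I (0-5).
Level 16 falls in the 15-16 band.
Grid: Level 15-16 × Category I = 50-59 months.

50-59 months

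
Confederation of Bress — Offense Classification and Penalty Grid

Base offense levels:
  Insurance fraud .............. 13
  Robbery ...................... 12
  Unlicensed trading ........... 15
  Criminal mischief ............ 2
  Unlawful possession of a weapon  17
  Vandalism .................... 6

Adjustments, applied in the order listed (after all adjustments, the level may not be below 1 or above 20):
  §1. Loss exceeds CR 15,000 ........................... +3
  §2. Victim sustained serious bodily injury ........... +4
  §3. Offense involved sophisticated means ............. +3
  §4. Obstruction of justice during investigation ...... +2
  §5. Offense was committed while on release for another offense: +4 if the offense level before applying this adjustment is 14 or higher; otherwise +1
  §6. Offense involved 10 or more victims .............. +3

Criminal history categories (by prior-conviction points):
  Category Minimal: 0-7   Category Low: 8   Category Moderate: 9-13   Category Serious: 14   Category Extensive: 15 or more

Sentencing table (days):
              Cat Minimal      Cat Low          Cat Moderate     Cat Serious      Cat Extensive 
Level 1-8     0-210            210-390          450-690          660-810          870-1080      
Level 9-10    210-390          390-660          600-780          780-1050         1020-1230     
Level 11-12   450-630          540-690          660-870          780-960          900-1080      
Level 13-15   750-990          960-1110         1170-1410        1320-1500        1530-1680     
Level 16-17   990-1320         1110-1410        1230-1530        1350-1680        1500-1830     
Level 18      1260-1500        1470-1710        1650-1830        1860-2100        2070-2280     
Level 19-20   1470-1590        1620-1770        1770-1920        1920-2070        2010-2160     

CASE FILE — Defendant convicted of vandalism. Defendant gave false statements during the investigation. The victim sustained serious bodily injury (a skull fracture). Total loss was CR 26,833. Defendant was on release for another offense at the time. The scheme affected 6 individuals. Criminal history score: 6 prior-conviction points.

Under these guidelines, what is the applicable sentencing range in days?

Base offense level for vandalism: 6.
§1 applies: 6 + 3 = 9.
§2 applies: 9 + 4 = 13.
§3 does not apply.
§4 applies: 13 + 2 = 15.
§5 applies (level before this adjustment is 15 ≥ 14, so +4): 15 + 4 = 19.
§6 does not apply.
Final offense level: 19.
Criminal history: 6 prior points → Category Minimal (0-7).
Level 19 falls in the 19-20 band.
Grid: Level 19-20 × Category Minimal = 1470-1590 days.

1470-1590 days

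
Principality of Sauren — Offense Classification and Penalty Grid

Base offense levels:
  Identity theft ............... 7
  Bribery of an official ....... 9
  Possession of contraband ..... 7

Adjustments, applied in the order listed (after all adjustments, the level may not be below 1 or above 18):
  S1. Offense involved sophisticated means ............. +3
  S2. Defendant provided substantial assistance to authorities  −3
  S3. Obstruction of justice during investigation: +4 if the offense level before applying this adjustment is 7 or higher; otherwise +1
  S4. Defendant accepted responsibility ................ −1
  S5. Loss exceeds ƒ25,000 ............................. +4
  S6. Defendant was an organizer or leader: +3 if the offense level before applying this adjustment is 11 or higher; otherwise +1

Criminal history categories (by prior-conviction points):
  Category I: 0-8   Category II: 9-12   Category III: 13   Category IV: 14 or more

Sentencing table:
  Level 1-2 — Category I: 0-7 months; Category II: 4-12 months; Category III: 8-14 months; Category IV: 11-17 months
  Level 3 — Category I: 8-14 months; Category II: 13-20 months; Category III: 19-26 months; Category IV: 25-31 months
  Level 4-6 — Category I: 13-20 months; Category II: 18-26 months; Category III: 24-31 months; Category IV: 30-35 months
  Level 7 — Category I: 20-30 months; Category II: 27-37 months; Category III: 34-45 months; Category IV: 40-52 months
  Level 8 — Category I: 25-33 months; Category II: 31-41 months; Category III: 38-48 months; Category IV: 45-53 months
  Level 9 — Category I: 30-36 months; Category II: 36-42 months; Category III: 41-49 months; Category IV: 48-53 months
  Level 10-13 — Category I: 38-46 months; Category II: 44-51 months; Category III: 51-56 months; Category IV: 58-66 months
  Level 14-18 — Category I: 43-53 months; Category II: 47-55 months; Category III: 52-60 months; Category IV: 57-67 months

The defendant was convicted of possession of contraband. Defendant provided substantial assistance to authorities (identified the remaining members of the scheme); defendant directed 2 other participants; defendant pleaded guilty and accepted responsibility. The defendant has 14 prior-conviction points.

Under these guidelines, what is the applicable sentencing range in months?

30-35 months

Base offense level for possession of contraband: 7.
S1 does not apply.
S2 applies: 7 − 3 = 4.
S3 does not apply.
S4 applies: 4 − 1 = 3.
S6 applies (level before this adjustment is 3 < 11, so +1): 3 + 1 = 4.
Final offense level: 4.
Criminal history: 14 prior points → Category IV (14+).
Level 4 falls in the 4-6 band.
Grid: Level 4-6 × Category IV = 30-35 months.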